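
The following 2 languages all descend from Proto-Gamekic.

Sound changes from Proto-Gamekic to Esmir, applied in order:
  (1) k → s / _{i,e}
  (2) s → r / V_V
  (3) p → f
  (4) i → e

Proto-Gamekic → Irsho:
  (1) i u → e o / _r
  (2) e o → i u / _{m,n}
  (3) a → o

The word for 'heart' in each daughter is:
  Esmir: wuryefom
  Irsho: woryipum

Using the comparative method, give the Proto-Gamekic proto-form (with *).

*wuryipom

Position 2: Esmir has u, Irsho has o. Esmir preserves u here (none of its changes turn any other segment into u), so the proto-segment is *u.
Position 5: Esmir has e, Irsho has i. Taking the neighbouring segments as reconstructed: Esmir e could go back to *e or *i; Irsho i can only go back to *i — the one source consistent with every daughter is *i.
Verify the candidate proto-form against each daughter:
Esmir: start from *wuryipom.
  rule 1: no change — wuryipom
  rule 2: no change — wuryipom
  rule 3 (unconditioned shift): wuryipom → wuryifom
  rule 4 (vowel merger): wuryifom → wuryefom
  ⇒ Esmir wuryefom
Irsho: start from *wuryipom.
  rule 1 (pre-rhotic lowering): wuryipom → woryipom
  rule 2 (pre-nasal raising): woryipom → woryipum
  rule 3: no change — woryipum
  ⇒ Irsho woryipum
No other proto-form is consistent with every reflex, so the reconstruction is *wuryipom.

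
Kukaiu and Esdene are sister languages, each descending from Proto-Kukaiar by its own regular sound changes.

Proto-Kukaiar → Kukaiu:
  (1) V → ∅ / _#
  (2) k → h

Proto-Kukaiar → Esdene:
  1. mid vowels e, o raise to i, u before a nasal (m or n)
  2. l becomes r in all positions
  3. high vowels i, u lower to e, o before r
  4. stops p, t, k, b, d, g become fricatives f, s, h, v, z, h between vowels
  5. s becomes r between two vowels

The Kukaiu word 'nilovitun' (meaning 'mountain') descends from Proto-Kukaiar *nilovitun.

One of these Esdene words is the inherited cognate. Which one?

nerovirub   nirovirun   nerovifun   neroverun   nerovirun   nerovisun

nerovirun

Esdene: *nilovitun > nirovitun > nerovitun > nerovisun > nerovirun  (by unconditioned shift, pre-rhotic lowering, intervocalic lenition, rhotacism)
Among the options, 'nerovirun' alone shows every Esdene change applied in order.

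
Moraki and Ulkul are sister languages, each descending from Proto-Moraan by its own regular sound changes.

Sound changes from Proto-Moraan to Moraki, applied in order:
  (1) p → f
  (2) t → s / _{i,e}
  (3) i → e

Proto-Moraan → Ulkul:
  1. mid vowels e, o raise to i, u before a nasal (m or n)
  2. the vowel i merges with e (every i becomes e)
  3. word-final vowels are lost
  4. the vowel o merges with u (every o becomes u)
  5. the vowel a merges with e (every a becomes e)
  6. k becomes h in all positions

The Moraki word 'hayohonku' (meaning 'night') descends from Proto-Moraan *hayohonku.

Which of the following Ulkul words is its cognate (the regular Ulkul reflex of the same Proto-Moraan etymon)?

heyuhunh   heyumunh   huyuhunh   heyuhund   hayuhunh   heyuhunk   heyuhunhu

heyuhunh

Ulkul: *hayohonku > hayohunku > hayohunk > hayuhunk > heyuhunk > heyuhunh  (by pre-nasal raising, apocope, vowel merger, vowel merger, unconditioned shift)
The other candidates each miss or misapply at least one Ulkul change.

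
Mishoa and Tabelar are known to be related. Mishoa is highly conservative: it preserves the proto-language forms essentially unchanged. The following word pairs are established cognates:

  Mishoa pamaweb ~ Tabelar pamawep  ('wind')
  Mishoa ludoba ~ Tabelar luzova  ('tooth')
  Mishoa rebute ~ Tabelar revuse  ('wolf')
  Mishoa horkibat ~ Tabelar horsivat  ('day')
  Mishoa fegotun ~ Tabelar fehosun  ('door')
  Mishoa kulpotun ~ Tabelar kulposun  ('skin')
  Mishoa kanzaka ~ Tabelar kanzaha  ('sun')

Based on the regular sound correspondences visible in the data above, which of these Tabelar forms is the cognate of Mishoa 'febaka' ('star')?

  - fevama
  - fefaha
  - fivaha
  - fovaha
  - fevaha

fevaha

ludoba ~ luzova, horkibat ~ horsivat — Mishoa b corresponds to Tabelar v between vowels (before a back vowel).
kanzaka ~ kanzaha — Mishoa k corresponds to Tabelar h between vowels (before a back vowel).
Applying these to Mishoa 'febaka':
  febaka → fevaka   (b→v between vowels (before a back vowel))
  fevaka → fevaha   (k→h between vowels (before a back vowel))
So the Tabelar cognate is 'fevaha'.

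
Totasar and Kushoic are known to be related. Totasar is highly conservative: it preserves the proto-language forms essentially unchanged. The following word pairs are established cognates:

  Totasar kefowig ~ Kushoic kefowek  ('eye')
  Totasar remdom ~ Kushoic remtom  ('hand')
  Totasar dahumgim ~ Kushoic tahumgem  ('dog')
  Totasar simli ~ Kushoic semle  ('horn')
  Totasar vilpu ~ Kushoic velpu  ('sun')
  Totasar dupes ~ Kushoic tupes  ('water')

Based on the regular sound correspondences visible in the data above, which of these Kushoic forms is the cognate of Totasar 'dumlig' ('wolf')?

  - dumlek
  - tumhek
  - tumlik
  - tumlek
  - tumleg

tumlek

dupes ~ tupes — Totasar d corresponds to Kushoic t word-initially before a back vowel.
kefowig ~ kefowek, vilpu ~ velpu — Totasar i corresponds to Kushoic e after a consonant, before a consonant other than r, m, n, p, b, f, v.
kefowig ~ kefowek — Totasar g corresponds to Kushoic k word-finally.
Applying these to Totasar 'dumlig':
  dumlig → tumlig   (d→t word-initially before a back vowel)
  tumlig → tumleg   (i→e after a consonant, before a consonant other than r, m, n, p, b, f, v)
  tumleg → tumlek   (g→k word-finally)
So the Kushoic cognate is 'tumlek'.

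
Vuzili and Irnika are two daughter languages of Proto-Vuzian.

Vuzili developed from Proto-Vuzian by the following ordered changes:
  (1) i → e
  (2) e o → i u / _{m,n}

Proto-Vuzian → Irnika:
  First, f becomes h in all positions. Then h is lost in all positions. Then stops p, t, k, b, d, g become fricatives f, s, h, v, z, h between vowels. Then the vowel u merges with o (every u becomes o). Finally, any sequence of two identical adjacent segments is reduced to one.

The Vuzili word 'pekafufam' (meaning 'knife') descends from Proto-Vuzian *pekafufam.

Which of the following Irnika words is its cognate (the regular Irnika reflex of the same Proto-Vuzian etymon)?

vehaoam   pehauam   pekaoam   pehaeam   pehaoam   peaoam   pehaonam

pehaoam

Irnika: *pekafufam > pekahuham > pekauam > pehauam > pehaoam  (by unconditioned shift, h-loss, intervocalic lenition, vowel merger)
Among the options, 'pehaoam' alone shows every Irnika change applied in order.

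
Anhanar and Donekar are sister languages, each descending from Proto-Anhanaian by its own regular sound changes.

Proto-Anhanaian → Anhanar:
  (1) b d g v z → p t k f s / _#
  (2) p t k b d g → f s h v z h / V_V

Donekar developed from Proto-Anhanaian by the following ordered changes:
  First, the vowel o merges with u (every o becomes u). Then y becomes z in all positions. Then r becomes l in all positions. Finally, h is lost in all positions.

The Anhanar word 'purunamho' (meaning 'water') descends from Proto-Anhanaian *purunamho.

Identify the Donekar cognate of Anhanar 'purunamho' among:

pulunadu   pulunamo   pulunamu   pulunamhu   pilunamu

pulunamu

Donekar: *purunamho
  purunamho → purunamhu   [vowel merger]
  purunamhu (rule 2 does not apply)
  purunamhu → pulunamhu   [unconditioned shift]
  pulunamhu → pulunamu   [h-loss]
  giving Donekar pulunamu.
The other candidates each miss or misapply at least one Donekar change.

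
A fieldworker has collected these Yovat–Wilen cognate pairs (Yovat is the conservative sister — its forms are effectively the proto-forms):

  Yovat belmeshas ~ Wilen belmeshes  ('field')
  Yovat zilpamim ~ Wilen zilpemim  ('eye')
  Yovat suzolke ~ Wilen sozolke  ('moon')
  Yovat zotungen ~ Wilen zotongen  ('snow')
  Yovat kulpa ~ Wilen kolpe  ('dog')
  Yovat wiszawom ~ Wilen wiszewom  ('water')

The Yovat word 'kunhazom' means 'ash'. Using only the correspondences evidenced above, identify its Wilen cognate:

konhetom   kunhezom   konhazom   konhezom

zotungen ~ zotongen — Yovat u corresponds to Wilen o after a consonant, before a nasal.
belmeshas ~ belmeshes, wiszawom ~ wiszewom — Yovat a corresponds to Wilen e after a consonant, before a consonant other than r, m, n, p, b, f, v.
Applying these to Yovat 'kunhazom':
  kunhazom → konhazom   (u→o after a consonant, before a nasal)
  konhazom → konhezom   (a→e after a consonant, before a consonant other than r, m, n, p, b, f, v)
So the Wilen cognate is 'konhezom'.

konhezom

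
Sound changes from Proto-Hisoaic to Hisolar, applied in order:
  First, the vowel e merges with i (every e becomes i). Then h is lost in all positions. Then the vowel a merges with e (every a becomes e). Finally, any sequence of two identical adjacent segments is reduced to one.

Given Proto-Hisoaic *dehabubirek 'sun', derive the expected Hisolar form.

Hisolar: *dehabubirek > dihabubirik > diabubirik > diebubirik  (by vowel merger, h-loss, vowel merger)

diebubirik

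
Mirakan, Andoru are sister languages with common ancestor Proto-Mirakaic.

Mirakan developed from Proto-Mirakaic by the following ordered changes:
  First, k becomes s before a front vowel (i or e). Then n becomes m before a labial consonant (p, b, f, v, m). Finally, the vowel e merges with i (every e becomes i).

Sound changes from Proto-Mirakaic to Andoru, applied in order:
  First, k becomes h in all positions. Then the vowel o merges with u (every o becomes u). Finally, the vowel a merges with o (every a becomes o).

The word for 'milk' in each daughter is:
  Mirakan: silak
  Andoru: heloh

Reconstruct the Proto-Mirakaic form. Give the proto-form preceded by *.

*kelak

Position 5: Mirakan has k, Andoru has h. Mirakan preserves k here (none of its changes turn any other segment into k), so the proto-segment is *k.
Position 1: Mirakan has s, Andoru has h. Taking the neighbouring segments as reconstructed: Mirakan s could go back to *k or *s; Andoru h could go back to *k or *h — the one source consistent with every daughter is *k.
Verify the candidate proto-form against each daughter:
Mirakan: *kelak
  kelak → selak   [palatalisation]
  selak (rule 2 does not apply)
  selak → silak   [vowel merger]
  giving Mirakan silak.
Andoru: *kelak > helah > heloh  (by unconditioned shift, vowel merger)
Only *kelak yields all of Mirakan silak, Andoru heloh.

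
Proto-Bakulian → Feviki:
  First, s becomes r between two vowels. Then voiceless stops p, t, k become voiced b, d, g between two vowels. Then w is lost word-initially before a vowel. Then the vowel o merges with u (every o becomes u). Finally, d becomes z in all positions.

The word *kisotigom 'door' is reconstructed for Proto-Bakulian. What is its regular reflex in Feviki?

kiruzigum

Feviki: start from *kisotigom.
  rule 1 (rhotacism): kisotigom → kirotigom
  rule 2 (intervocalic voicing): kirotigom → kirodigom
  rule 3: no change — kirodigom
  rule 4 (vowel merger): kirodigom → kirudigum
  rule 5 (unconditioned shift): kirudigum → kiruzigum
  ⇒ Feviki kiruzigum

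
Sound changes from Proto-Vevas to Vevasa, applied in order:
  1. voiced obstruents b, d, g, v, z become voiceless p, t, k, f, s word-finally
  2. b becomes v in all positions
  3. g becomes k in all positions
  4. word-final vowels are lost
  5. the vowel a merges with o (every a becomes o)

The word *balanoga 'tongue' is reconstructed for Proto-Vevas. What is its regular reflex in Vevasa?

Vevasa: start from *balanoga.
  rule 1: no change — balanoga
  rule 2 (unconditioned shift): balanoga → valanoga
  rule 3 (unconditioned shift): valanoga → valanoka
  rule 4 (apocope): valanoka → valanok
  rule 5 (vowel merger): valanok → volonok
  ⇒ Vevasa volonok

volonok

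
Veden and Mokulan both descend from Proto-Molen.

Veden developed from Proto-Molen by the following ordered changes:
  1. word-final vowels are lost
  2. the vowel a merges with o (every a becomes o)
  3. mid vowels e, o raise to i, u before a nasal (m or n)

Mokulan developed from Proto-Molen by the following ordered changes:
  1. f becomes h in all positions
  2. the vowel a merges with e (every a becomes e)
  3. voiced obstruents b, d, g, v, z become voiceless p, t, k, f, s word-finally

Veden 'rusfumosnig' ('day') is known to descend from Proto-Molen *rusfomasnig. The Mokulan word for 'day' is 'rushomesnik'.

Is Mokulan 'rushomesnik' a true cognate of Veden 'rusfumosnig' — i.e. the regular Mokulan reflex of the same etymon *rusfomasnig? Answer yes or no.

Derive the expected Mokulan reflex of *rusfomasnig:
Mokulan: start from *rusfomasnig.
  rule 1 (unconditioned shift): rusfomasnig → rushomasnig
  rule 2 (vowel merger): rushomasnig → rushomesnig
  rule 3 (final devoicing): rushomesnig → rushomesnik
  ⇒ Mokulan rushomesnik
Mokulan 'rushomesnik' matches the regular reflex exactly, so the pair is cognate.

yes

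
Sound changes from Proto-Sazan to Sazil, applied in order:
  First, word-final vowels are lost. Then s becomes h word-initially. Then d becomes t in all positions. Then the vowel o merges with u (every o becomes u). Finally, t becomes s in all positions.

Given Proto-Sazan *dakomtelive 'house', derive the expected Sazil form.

sakumseliv

Sazil: *dakomtelive
  dakomtelive → dakomteliv   [apocope]
  dakomteliv (rule 2 does not apply)
  dakomteliv → takomteliv   [unconditioned shift]
  takomteliv → takumteliv   [vowel merger]
  takumteliv → sakumseliv   [unconditioned shift]
  giving Sazil sakumseliv.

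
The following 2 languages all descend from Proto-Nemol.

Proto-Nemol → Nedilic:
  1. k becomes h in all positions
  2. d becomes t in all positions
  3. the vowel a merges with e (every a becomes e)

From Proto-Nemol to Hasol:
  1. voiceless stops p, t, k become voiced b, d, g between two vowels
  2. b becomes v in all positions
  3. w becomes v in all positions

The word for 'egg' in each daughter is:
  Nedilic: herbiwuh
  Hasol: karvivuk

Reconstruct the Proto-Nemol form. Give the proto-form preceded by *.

Position 2: Nedilic has e, Hasol has a. Hasol preserves a here (none of its changes turn any other segment into a), so the proto-segment is *a.
Position 8: Nedilic has h, Hasol has k. Hasol preserves k here (none of its changes turn any other segment into k), so the proto-segment is *k.
Verify the candidate proto-form against each daughter:
Nedilic: *karbiwuk > harbiwuh > herbiwuh  (by unconditioned shift, vowel merger)
Hasol: *karbiwuk
  karbiwuk (rule 1 does not apply)
  karbiwuk → karviwuk   [unconditioned shift]
  karviwuk → karvivuk   [unconditioned shift]
  giving Hasol karvivuk.
Only *karbiwuk yields all of Nedilic herbiwuh, Hasol karvivuk.

*karbiwuk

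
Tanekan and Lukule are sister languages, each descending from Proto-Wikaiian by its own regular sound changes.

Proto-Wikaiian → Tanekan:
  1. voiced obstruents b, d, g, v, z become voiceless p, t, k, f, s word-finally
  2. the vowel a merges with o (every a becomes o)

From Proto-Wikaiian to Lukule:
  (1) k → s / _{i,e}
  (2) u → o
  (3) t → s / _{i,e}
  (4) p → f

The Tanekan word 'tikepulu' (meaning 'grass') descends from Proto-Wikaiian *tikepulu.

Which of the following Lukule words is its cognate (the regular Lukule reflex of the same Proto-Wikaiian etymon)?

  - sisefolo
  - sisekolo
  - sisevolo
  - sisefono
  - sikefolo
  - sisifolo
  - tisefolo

sisefolo

Lukule: *tikepulu > tisepulu > tisepolo > sisepolo > sisefolo  (by palatalisation, vowel merger, palatalisation, unconditioned shift)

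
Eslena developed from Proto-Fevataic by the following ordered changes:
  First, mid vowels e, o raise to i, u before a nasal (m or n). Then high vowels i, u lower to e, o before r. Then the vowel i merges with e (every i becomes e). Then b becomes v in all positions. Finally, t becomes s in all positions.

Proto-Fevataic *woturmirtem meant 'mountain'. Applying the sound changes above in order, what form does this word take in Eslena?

Eslena: start from *woturmirtem.
  rule 1 (pre-nasal raising): woturmirtem → woturmirtim
  rule 2 (pre-rhotic lowering): woturmirtim → wotormertim
  rule 3 (vowel merger): wotormertim → wotormertem
  rule 4: no change — wotormertem
  rule 5 (unconditioned shift): wotormertem → wosormersem
  ⇒ Eslena wosormersem

wosormersem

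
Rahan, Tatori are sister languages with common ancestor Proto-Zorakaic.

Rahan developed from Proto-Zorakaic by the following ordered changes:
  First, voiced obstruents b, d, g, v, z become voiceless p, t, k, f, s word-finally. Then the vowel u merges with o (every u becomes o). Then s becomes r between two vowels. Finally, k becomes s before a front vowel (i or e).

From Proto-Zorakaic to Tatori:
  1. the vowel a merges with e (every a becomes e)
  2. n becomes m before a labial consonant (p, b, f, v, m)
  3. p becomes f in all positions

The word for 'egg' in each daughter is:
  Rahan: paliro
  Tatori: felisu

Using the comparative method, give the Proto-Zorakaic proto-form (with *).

Position 6: Rahan has o, Tatori has u. Tatori preserves u here (none of its changes turn any other segment into u), so the proto-segment is *u.
Position 2: Rahan has a, Tatori has e. Rahan preserves a here (none of its changes turn any other segment into a), so the proto-segment is *a.
Position 5: Rahan has r, Tatori has s. Tatori preserves s here (none of its changes turn any other segment into s), so the proto-segment is *s.
Verify the candidate proto-form against each daughter:
Rahan: start from *palisu.
  rule 1: no change — palisu
  rule 2 (vowel merger): palisu → paliso
  rule 3 (rhotacism): paliso → paliro
  rule 4: no change — paliro
  ⇒ Rahan paliro
Tatori: *palisu > pelisu > felisu  (by vowel merger, unconditioned shift)
No other proto-form is consistent with every reflex, so the reconstruction is *palisu.

*palisu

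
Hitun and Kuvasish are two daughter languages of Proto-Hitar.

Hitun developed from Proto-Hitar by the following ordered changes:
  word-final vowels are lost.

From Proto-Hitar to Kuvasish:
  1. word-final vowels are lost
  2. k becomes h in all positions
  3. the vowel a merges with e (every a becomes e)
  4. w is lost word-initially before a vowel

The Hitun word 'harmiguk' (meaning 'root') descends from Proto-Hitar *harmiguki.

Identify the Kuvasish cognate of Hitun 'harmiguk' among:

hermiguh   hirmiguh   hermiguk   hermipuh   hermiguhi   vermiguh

Kuvasish: *harmiguki
  harmiguki → harmiguk   [apocope]
  harmiguk → harmiguh   [unconditioned shift]
  harmiguh → hermiguh   [vowel merger]
  hermiguh (rule 4 does not apply)
  giving Kuvasish hermiguh.

hermiguh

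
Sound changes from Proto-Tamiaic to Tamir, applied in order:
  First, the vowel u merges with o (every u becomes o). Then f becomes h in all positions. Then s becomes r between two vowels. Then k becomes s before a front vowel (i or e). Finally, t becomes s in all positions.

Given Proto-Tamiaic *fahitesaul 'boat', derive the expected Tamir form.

Tamir: start from *fahitesaul.
  rule 1 (vowel merger): fahitesaul → fahitesaol
  rule 2 (unconditioned shift): fahitesaol → hahitesaol
  rule 3 (rhotacism): hahitesaol → hahiteraol
  rule 4: no change — hahiteraol
  rule 5 (unconditioned shift): hahiteraol → hahiseraol
  ⇒ Tamir hahiseraol

hahiseraol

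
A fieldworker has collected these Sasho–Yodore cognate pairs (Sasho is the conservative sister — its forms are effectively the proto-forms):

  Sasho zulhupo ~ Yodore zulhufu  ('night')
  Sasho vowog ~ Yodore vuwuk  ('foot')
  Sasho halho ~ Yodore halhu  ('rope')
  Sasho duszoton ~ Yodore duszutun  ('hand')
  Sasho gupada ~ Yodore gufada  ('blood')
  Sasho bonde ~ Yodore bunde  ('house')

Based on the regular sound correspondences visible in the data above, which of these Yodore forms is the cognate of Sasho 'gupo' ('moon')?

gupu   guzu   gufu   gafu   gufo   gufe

zulhupo ~ zulhufu — Sasho p corresponds to Yodore f between vowels (before a back vowel).
zulhupo ~ zulhufu, halho ~ halhu — Sasho o corresponds to Yodore u word-finally.
Applying these to Sasho 'gupo':
  gupo → gufo   (p→f between vowels (before a back vowel))
  gufo → gufu   (o→u word-finally)
So the Yodore cognate is 'gufu'.

gufu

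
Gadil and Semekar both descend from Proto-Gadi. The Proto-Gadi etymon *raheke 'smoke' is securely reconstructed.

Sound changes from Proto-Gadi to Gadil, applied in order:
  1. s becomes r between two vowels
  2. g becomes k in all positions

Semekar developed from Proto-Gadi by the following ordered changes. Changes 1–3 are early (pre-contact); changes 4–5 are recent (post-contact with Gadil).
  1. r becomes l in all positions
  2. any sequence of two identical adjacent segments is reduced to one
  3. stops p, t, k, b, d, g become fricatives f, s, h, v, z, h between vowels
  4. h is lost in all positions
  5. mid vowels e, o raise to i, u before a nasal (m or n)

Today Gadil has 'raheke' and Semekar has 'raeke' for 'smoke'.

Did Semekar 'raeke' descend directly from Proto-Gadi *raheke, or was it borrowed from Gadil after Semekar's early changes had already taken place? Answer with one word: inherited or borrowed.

borrowed

If inherited, *raheke would pass through all of Semekar's changes:
Semekar: *raheke
  raheke → laheke   [unconditioned shift]
  laheke (rule 2 does not apply)
  laheke → lahehe   [intervocalic lenition]
  lahehe → laee   [h-loss]
  laee (rule 5 does not apply)
  giving Semekar laee.
If borrowed from Gadil 'raheke' after the early changes, it would undergo only the recent ones:
  rule 4 (h-loss): raheke → raeke
  rule 5 (pre-nasal raising): no change (raeke)
  ⇒ as a loan: raeke
Semekar 'raeke' matches the loan outcome 'raeke', not the inherited 'laee' — it skipped the early Semekar changes, so it was borrowed from Gadil.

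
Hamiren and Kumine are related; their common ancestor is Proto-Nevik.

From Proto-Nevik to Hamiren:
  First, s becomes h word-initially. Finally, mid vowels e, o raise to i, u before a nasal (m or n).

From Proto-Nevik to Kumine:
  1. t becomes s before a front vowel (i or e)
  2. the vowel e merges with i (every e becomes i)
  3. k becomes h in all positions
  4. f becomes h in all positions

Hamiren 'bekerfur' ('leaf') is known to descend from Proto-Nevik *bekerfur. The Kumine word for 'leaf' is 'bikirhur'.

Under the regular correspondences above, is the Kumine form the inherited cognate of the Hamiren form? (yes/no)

Derive the expected Kumine reflex of *bekerfur:
Kumine: start from *bekerfur.
  rule 1: no change — bekerfur
  rule 2 (vowel merger): bekerfur → bikirfur
  rule 3 (unconditioned shift): bikirfur → bihirfur
  rule 4 (unconditioned shift): bihirfur → bihirhur
  ⇒ Kumine bihirhur
The regular Kumine reflex would be 'bihirhur', but the attested form is 'bikirhur'. The correspondence is irregular, so they are not cognates (the Kumine form has a different source).

no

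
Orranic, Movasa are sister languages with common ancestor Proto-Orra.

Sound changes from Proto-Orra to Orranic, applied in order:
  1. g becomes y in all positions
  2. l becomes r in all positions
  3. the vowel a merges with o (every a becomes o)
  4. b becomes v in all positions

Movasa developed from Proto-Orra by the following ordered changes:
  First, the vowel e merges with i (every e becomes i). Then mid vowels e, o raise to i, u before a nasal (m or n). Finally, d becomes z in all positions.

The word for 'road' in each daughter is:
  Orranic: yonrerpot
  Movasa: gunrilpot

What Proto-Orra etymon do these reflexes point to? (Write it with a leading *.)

*gonrelpot

Position 1: Orranic has y, Movasa has g. Movasa preserves g here (none of its changes turn any other segment into g), so the proto-segment is *g.
Position 5: Orranic has e, Movasa has i. Orranic preserves e here (none of its changes turn any other segment into e), so the proto-segment is *e.
Continuing position by position gives *gonrelpot; check it forward:
Orranic: start from *gonrelpot.
  rule 1 (unconditioned shift): gonrelpot → yonrelpot
  rule 2 (unconditioned shift): yonrelpot → yonrerpot
  rule 3: no change — yonrerpot
  rule 4: no change — yonrerpot
  ⇒ Orranic yonrerpot
Movasa: start from *gonrelpot.
  rule 1 (vowel merger): gonrelpot → gonrilpot
  rule 2 (pre-nasal raising): gonrilpot → gunrilpot
  rule 3: no change — gunrilpot
  ⇒ Movasa gunrilpot
No other proto-form is consistent with every reflex, so the reconstruction is *gonrelpot.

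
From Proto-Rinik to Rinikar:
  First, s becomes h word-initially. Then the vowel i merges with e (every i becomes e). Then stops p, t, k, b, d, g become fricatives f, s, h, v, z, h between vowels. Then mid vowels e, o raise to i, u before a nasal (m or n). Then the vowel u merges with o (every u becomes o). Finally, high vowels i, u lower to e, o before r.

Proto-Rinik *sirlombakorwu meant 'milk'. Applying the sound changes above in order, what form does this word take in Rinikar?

herlombahorwo

Rinikar: *sirlombakorwu > hirlombakorwu > herlombakorwu > herlombahorwu > herlumbahorwu > herlombahorwo  (by debuccalisation, vowel merger, intervocalic lenition, pre-nasal raising, vowel merger)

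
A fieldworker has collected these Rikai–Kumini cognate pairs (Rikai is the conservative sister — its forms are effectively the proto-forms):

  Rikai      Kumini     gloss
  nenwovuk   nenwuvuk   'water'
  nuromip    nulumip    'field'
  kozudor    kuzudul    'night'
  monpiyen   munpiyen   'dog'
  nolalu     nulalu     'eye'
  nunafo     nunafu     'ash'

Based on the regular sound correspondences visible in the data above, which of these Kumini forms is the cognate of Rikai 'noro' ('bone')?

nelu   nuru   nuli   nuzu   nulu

kozudor ~ kuzudul — Rikai o corresponds to Kumini u after a consonant, before r.
nuromip ~ nulumip — Rikai r corresponds to Kumini l between vowels (before a back vowel).
nunafo ~ nunafu — Rikai o corresponds to Kumini u word-finally.
Applying these to Rikai 'noro':
  noro → nuro   (o→u after a consonant, before r)
  nuro → nulo   (r→l between vowels (before a back vowel))
  nulo → nulu   (o→u word-finally)
So the Kumini cognate is 'nulu'.

nulu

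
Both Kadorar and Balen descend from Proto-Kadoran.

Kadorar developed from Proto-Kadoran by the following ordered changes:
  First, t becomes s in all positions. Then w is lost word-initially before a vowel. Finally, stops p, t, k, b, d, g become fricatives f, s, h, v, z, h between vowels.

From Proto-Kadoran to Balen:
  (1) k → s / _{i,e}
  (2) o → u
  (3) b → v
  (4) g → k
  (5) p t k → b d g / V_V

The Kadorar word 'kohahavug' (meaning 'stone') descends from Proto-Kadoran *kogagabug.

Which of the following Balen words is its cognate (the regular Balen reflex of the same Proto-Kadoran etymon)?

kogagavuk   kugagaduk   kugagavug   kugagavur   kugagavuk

kugagavuk

Balen: start from *kogagabug.
  rule 1: no change — kogagabug
  rule 2 (vowel merger): kogagabug → kugagabug
  rule 3 (unconditioned shift): kugagabug → kugagavug
  rule 4 (unconditioned shift): kugagavug → kukakavuk
  rule 5 (intervocalic voicing): kukakavuk → kugagavuk
  ⇒ Balen kugagavuk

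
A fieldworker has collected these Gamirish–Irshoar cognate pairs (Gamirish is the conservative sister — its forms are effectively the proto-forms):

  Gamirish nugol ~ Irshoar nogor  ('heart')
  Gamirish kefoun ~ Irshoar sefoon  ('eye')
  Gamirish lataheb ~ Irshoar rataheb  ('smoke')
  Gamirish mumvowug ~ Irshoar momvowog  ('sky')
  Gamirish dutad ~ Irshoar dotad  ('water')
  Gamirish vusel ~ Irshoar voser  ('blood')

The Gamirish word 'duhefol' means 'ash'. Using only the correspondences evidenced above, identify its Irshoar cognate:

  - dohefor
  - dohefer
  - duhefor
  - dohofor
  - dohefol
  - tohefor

dohefor

nugol ~ nogor, mumvowug ~ momvowog — Gamirish u corresponds to Irshoar o after a consonant, before a consonant other than r, m, n, p, b, f, v.
nugol ~ nogor, vusel ~ voser — Gamirish l corresponds to Irshoar r word-finally.
Applying these to Gamirish 'duhefol':
  duhefol → dohefol   (u→o after a consonant, before a consonant other than r, m, n, p, b, f, v)
  dohefol → dohefor   (l→r word-finally)
So the Irshoar cognate is 'dohefor'.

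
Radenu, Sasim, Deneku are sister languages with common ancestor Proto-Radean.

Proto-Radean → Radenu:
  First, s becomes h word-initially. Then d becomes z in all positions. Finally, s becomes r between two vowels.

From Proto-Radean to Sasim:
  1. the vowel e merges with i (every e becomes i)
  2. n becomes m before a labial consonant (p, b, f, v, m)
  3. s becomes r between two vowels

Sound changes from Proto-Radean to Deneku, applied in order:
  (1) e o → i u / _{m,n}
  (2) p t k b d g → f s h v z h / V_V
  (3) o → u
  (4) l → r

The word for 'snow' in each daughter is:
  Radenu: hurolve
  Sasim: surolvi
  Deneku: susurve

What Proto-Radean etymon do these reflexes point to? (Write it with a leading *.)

Position 4: Radenu has o, Sasim has o, Deneku has u. Radenu preserves o here (none of its changes turn any other segment into o), so the proto-segment is *o.
Position 1: Radenu has h, Sasim has s, Deneku has s. Sasim preserves s here (none of its changes turn any other segment into s), so the proto-segment is *s.
Verify the candidate proto-form against each daughter:
Radenu: start from *susolve.
  rule 1 (debuccalisation): susolve → husolve
  rule 2: no change — husolve
  rule 3 (rhotacism): husolve → hurolve
  ⇒ Radenu hurolve
Sasim: *susolve
  susolve → susolvi   [vowel merger]
  susolvi (rule 2 does not apply)
  susolvi → surolvi   [rhotacism]
  giving Sasim surolvi.
Deneku: *susolve
  susolve (rule 1 does not apply)
  susolve (rule 2 does not apply)
  susolve → susulve   [vowel merger]
  susulve → susurve   [unconditioned shift]
  giving Deneku susurve.
No other proto-form is consistent with every reflex, so the reconstruction is *susolve.

*susolve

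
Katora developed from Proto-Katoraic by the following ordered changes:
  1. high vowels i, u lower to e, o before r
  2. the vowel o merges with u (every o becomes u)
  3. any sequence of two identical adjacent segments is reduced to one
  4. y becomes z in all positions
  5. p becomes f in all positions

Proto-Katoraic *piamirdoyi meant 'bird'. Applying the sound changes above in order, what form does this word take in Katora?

fiamerduzi

Katora: *piamirdoyi
  piamirdoyi → piamerdoyi   [pre-rhotic lowering]
  piamerdoyi → piamerduyi   [vowel merger]
  piamerduyi (rule 3 does not apply)
  piamerduyi → piamerduzi   [unconditioned shift]
  piamerduzi → fiamerduzi   [unconditioned shift]
  giving Katora fiamerduzi.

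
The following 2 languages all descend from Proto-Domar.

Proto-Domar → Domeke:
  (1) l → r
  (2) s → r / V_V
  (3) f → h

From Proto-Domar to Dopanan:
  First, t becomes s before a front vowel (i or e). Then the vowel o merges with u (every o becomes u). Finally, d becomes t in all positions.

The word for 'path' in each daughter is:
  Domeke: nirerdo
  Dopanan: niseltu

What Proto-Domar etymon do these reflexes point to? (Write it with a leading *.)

*niseldo

Position 3: Domeke has r, Dopanan has s. Taking the neighbouring segments as reconstructed: Domeke r could go back to *s or *l or *r; Dopanan s could go back to *t or *s — the one source consistent with every daughter is *s.
Position 7: Domeke has o, Dopanan has u. Domeke preserves o here (none of its changes turn any other segment into o), so the proto-segment is *o.
Continuing position by position gives *niseldo; check it forward:
Domeke: *niseldo > niserdo > nirerdo  (by unconditioned shift, rhotacism)
Dopanan: *niseldo > niseldu > niseltu  (by vowel merger, unconditioned shift)
No other proto-form is consistent with every reflex, so the reconstruction is *niseldo.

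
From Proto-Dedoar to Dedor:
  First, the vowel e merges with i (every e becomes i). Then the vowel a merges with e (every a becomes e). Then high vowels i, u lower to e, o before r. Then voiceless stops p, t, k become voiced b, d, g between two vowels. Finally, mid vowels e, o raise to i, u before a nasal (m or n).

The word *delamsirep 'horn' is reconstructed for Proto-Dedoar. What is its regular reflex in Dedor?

dilimserip

Dedor: *delamsirep
  delamsirep → dilamsirip   [vowel merger]
  dilamsirip → dilemsirip   [vowel merger]
  dilemsirip → dilemserip   [pre-rhotic lowering]
  dilemserip (rule 4 does not apply)
  dilemserip → dilimserip   [pre-nasal raising]
  giving Dedor dilimserip.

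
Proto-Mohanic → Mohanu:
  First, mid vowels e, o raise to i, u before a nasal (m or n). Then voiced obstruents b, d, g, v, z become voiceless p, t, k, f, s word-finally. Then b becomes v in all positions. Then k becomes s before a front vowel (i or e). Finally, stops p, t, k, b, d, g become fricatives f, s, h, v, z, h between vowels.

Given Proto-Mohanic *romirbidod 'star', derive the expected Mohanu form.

Mohanu: start from *romirbidod.
  rule 1 (pre-nasal raising): romirbidod → rumirbidod
  rule 2 (final devoicing): rumirbidod → rumirbidot
  rule 3 (unconditioned shift): rumirbidot → rumirvidot
  rule 4: no change — rumirvidot
  rule 5 (intervocalic lenition): rumirvidot → rumirvizot
  ⇒ Mohanu rumirvizot

rumirvizot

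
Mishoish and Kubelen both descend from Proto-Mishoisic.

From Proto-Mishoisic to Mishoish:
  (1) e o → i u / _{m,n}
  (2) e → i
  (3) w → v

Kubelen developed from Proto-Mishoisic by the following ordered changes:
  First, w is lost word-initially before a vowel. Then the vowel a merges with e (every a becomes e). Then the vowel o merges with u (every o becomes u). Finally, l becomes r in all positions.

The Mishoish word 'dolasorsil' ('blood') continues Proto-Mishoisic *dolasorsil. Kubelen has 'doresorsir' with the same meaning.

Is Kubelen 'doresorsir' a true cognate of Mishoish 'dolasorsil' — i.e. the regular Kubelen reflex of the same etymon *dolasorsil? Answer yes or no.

no

Derive the expected Kubelen reflex of *dolasorsil:
Kubelen: *dolasorsil > dolesorsil > dulesursil > duresursir  (by vowel merger, vowel merger, unconditioned shift)
The regular Kubelen reflex would be 'duresursir', but the attested form is 'doresorsir'. The correspondence is irregular, so they are not cognates (the Kubelen form has a different source).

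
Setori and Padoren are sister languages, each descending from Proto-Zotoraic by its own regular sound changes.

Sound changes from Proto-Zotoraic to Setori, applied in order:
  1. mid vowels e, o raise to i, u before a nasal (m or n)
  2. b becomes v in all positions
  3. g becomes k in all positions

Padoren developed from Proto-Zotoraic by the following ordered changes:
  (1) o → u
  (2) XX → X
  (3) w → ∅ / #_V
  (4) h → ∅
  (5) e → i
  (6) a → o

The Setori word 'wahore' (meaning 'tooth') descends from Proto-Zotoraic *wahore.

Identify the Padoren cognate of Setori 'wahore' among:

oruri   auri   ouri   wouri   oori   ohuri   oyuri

ouri

Padoren: start from *wahore.
  rule 1 (vowel merger): wahore → wahure
  rule 2: no change — wahure
  rule 3 (glide loss): wahure → ahure
  rule 4 (h-loss): ahure → aure
  rule 5 (vowel merger): aure → auri
  rule 6 (vowel merger): auri → ouri
  ⇒ Padoren ouri
Among the options, 'ouri' alone shows every Padoren change applied in order.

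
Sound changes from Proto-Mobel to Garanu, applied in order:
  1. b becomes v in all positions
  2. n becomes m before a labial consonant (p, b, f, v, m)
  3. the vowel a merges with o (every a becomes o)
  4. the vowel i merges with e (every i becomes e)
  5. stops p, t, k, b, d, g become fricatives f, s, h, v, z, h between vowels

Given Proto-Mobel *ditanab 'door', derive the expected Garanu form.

Garanu: *ditanab > ditanav > ditonov > detonov > desonov  (by unconditioned shift, vowel merger, vowel merger, intervocalic lenition)

desonov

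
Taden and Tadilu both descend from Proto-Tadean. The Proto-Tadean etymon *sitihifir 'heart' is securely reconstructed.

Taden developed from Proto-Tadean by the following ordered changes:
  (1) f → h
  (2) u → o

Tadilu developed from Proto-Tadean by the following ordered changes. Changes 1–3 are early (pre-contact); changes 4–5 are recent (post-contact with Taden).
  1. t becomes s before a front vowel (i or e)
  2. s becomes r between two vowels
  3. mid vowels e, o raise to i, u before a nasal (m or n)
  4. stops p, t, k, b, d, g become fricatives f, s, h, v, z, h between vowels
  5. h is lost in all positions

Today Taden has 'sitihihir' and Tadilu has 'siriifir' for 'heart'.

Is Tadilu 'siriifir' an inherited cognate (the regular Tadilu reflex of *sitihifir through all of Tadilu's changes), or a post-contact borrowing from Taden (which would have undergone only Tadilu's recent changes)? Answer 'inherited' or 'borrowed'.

If inherited, *sitihifir would pass through all of Tadilu's changes:
Tadilu: *sitihifir
  sitihifir → sisihifir   [palatalisation]
  sisihifir → sirihifir   [rhotacism]
  sirihifir (rule 3 does not apply)
  sirihifir (rule 4 does not apply)
  sirihifir → siriifir   [h-loss]
  giving Tadilu siriifir.
If borrowed from Taden 'sitihihir' after the early changes, it would undergo only the recent ones:
  rule 4 (intervocalic lenition): sitihihir → sisihihir
  rule 5 (h-loss): sisihihir → sisiiir
  ⇒ as a loan: sisiiir
Tadilu 'siriifir' matches the inherited outcome exactly, so it is an inherited cognate, not a loan.

inherited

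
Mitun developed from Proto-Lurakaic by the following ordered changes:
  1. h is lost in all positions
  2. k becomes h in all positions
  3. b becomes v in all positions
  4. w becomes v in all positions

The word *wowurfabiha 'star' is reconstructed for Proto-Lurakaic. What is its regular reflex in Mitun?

vovurfavia

Mitun: *wowurfabiha
  wowurfabiha → wowurfabia   [h-loss]
  wowurfabia (rule 2 does not apply)
  wowurfabia → wowurfavia   [unconditioned shift]
  wowurfavia → vovurfavia   [unconditioned shift]
  giving Mitun vovurfavia.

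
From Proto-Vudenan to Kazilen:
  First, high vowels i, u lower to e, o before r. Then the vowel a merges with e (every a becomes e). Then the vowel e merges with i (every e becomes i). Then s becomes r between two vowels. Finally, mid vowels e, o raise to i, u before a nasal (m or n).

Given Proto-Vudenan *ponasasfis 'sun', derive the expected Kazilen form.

punirisfis

Kazilen: *ponasasfis > ponesesfis > ponisisfis > ponirisfis > punirisfis  (by vowel merger, vowel merger, rhotacism, pre-nasal raising)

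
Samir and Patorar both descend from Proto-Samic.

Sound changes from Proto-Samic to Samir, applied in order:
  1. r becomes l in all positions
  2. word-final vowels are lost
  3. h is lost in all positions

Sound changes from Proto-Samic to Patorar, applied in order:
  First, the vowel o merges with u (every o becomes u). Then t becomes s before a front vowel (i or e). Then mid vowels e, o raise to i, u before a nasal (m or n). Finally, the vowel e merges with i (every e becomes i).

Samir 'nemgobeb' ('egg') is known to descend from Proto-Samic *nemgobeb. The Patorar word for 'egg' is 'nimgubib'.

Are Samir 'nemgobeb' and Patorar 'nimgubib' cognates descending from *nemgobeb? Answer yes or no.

yes

Derive the expected Patorar reflex of *nemgobeb:
Patorar: *nemgobeb
  nemgobeb → nemgubeb   [vowel merger]
  nemgubeb (rule 2 does not apply)
  nemgubeb → nimgubeb   [pre-nasal raising]
  nimgubeb → nimgubib   [vowel merger]
  giving Patorar nimgubib.
Patorar 'nimgubib' matches the regular reflex exactly, so the pair is cognate.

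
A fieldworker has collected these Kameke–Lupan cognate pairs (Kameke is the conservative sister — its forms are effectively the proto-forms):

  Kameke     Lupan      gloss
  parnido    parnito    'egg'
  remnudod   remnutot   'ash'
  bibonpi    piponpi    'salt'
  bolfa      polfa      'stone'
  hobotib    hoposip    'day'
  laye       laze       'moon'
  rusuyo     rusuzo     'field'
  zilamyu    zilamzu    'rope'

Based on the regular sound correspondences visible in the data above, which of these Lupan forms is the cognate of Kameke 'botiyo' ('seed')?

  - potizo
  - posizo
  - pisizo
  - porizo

posizo

bolfa ~ polfa — Kameke b corresponds to Lupan p word-initially before a back vowel.
hobotib ~ hoposip — Kameke t corresponds to Lupan s between vowels (before a front vowel).
rusuyo ~ rusuzo — Kameke y corresponds to Lupan z between vowels (before a back vowel).
Applying these to Kameke 'botiyo':
  botiyo → potiyo   (b→p word-initially before a back vowel)
  potiyo → posiyo   (t→s between vowels (before a front vowel))
  posiyo → posizo   (y→z between vowels (before a back vowel))
So the Lupan cognate is 'posizo'.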